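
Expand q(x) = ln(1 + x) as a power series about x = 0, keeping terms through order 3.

[x^0] = 0;  [x^1] = 1;  [x^2] = -1/2;  [x^3] = 1/3.

x^3/3 - x^2/2 + x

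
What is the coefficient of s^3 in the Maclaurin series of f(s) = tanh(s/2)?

-1/24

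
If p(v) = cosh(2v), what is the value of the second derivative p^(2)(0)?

4

Apply the Taylor formula c_k = f^(k)(a)/k!.
From the series, [v^2] p = 2; multiply by 2! = 2 to get 4.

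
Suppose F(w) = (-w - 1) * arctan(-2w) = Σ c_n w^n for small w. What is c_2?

Distribute the polynomial across the series and collect like powers.
F(0) = 0
F′(0) = 2
F′′(0) = 4
So c_2 = F′′(0)/2! = 2.

2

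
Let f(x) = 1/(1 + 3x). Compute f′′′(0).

Use the known series and substitute for the argument.
From the series, [x^3] f = -27; multiply by 3! = 6 to get -162.

-162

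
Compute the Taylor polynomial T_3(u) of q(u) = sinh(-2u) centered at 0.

-4*u^3/3 - 2*u

Compute the successive derivatives at the expansion point and divide by k!.
q(0) = 0
q′(0) = -2
q′′(0) = 0
q′′′(0) = -8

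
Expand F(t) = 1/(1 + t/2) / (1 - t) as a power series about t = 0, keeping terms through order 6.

Take the Cauchy product of the two expansions.
F(0) = 1
F′(0) = 1/2
F′′(0) = 3/2
F′′′(0) = 15/4
F^(4)(0) = 33/2
F^(5)(0) = 315/4
F^(6)(0) = 1935/4
Then c_k = F^(k)(0)/k! gives each Taylor coefficient.

43*t^6/64 + 21*t^5/32 + 11*t^4/16 + 5*t^3/8 + 3*t^2/4 + t/2 + 1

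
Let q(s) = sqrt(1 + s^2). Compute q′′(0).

1

The coefficient of s^2 in the expansion is 1/2, so q′′(0) = 2! * (1/2) = 1.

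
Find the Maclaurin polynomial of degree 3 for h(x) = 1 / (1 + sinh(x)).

-7*x^3/6 + x^2 - x + 1

Write 1/(1+u) = 1 - u + u^2 - u^3 + ... and substitute the series for u.
h(0) = 1
h′(0) = -1
h′′(0) = 2
h′′′(0) = -7
Then c_k = h^(k)(0)/k! gives each Taylor coefficient.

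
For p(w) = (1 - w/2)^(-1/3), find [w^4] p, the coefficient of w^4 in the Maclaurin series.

p(0) = 1
p′(0) = 1/6
p′′(0) = 1/9
p′′′(0) = 7/54
p^(4)(0) = 35/162
So c_4 = p^(4)(0)/4! = 35/3888.

35/3888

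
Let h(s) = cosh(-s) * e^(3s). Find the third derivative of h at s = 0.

36

Take the Cauchy product of the two expansions.
The coefficient of s^3 in the expansion is 6, so h′′′(0) = 3! * (6) = 36.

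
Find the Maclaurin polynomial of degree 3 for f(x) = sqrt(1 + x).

x^3/16 - x^2/8 + x/2 + 1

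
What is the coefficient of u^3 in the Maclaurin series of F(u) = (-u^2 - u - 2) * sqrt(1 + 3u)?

Distribute the polynomial across the series and collect like powers.
F(0) = -2
F′(0) = -4
F′′(0) = -1/2
F′′′(0) = -45/2
Then c_k = F^(k)(0)/k! gives each Taylor coefficient.

-15/4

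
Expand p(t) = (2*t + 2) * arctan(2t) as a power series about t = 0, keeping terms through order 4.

-16*t^4/3 - 16*t^3/3 + 4*t^2 + 4*t

Multiply each power in the prefactor through the base expansion.
[t^0] = 0;  [t^1] = 4;  [t^2] = 4;  [t^3] = -16/3;  [t^4] = -16/3.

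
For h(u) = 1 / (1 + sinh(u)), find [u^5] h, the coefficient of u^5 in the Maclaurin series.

-181/120

Expand as Σ (-1)^k u^k with u equal to the inner function's series.
h(0) = 1
h′(0) = -1
h′′(0) = 2
h′′′(0) = -7
h^(4)(0) = 32
h^(5)(0) = -181
Dividing each by k! gives the coefficients c_0, ..., c_5.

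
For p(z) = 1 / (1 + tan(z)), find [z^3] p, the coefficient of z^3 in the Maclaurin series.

-4/3

Write 1/(1+u) = 1 - u + u^2 - u^3 + ... and substitute the series for u.
p(0) = 1
p′(0) = -1
p′′(0) = 2
p′′′(0) = -8
So c_3 = p′′′(0)/3! = -4/3.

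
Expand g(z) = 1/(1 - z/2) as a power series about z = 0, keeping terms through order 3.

z^3/8 + z^2/4 + z/2 + 1

g(0) = 1
g′(0) = 1/2
g′′(0) = 1/2
g′′′(0) = 3/4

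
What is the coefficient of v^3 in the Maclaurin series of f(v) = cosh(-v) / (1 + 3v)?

Expand each factor separately, then convolve coefficients.
f(0) = 1
f′(0) = -3
f′′(0) = 19
f′′′(0) = -171

-57/2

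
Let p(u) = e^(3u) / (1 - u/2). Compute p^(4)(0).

345/2

Take the Cauchy product of the two expansions.
From the series, [u^4] p = 115/16; multiply by 4! = 24 to get 345/2.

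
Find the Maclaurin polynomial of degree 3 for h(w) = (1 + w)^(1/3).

[w^0] = 1;  [w^1] = 1/3;  [w^2] = -1/9;  [w^3] = 5/81.

5*w^3/81 - w^2/9 + w/3 + 1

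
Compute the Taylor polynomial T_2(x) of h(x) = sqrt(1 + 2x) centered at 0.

-x^2/2 + x + 1

Differentiate repeatedly and evaluate at the center.
h(0) = 1
h′(0) = 1
h′′(0) = -1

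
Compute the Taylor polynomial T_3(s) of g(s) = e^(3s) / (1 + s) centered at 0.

Write out both Maclaurin series and multiply, keeping only the needed powers.
g(0) = 1
g′(0) = 2
g′′(0) = 5
g′′′(0) = 12

2*s^3 + 5*s^2/2 + 2*s + 1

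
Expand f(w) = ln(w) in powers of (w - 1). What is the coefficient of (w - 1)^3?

Apply the Taylor formula c_k = f^(k)(a)/k!.
So c_3 = f′′′(1)/3! = 1/3.

1/3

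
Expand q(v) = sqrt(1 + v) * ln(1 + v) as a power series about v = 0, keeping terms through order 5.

Multiply the two series term by term and collect like powers.
[v^0] = 0;  [v^1] = 1;  [v^2] = 0;  [v^3] = -1/24;  [v^4] = 1/24;  [v^5] = -71/1920.

-71*v^5/1920 + v^4/24 - v^3/24 + v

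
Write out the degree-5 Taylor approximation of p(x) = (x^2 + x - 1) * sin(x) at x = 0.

-7*x^5/40 - x^4/6 + 7*x^3/6 + x^2 - x

Shift and add copies of the series according to the polynomial's terms.
p(0) = 0
p′(0) = -1
p′′(0) = 2
p′′′(0) = 7
p^(4)(0) = -4
p^(5)(0) = -21
Then c_k = p^(k)(0)/k! gives each Taylor coefficient.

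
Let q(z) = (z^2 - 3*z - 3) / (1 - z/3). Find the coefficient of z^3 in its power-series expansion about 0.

-1/9

Shift and add copies of the series according to the polynomial's terms.
[z^0] = -3;  [z^1] = -4;  [z^2] = -1/3;  [z^3] = -1/9.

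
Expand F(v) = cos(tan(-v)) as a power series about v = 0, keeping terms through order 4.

Compose series: expand the inner function first, then feed it into the outer expansion.
F(0) = 1
F′(0) = 0
F′′(0) = -1
F′′′(0) = 0
F^(4)(0) = -7

-7*v^4/24 - v^2/2 + 1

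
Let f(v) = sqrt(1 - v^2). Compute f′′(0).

-1

Differentiate repeatedly and evaluate at the center.
From the series, [v^2] f = -1/2; multiply by 2! = 2 to get -1.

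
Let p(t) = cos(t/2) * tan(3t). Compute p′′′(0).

Expand each factor separately, then convolve coefficients.
The coefficient of t^3 in the expansion is 69/8, so p′′′(0) = 3! * (69/8) = 207/4.

207/4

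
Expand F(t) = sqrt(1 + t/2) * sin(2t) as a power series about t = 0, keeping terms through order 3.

Write out both Maclaurin series and multiply, keeping only the needed powers.
F(0) = 0
F′(0) = 2
F′′(0) = 1
F′′′(0) = -67/8
Then c_k = F^(k)(0)/k! gives each Taylor coefficient.

-67*t^3/48 + t^2/2 + 2*t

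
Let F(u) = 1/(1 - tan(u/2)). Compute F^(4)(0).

Plug the Maclaurin series of the inner function into that of the outer and collect terms.
From the series, [u^4] F = 5/48; multiply by 4! = 24 to get 5/2.

5/2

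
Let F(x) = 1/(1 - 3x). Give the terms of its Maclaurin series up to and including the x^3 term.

Differentiate repeatedly and evaluate at the center.
F(0) = 1
F′(0) = 3
F′′(0) = 18
F′′′(0) = 162

27*x^3 + 9*x^2 + 3*x + 1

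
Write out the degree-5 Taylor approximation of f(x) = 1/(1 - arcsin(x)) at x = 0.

63*x^5/40 + 4*x^4/3 + 7*x^3/6 + x^2 + x + 1

Substitute the inner expansion into the outer series and collect powers.
f(0) = 1
f′(0) = 1
f′′(0) = 2
f′′′(0) = 7
f^(4)(0) = 32
f^(5)(0) = 189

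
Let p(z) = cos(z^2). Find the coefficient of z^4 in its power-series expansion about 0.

p(0) = 1
p′(0) = 0
p′′(0) = 0
p′′′(0) = 0
p^(4)(0) = -12
The Taylor polynomial is Σ p^(k)(0)/k! · z^k.

-1/2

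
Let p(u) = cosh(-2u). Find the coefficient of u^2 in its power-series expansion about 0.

Use the known series and substitute for the argument.
p(0) = 1
p′(0) = 0
p′′(0) = 4

2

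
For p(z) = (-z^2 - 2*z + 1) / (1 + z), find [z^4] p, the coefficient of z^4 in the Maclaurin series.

Distribute the polynomial across the series and collect like powers.
p(0) = 1
p′(0) = -3
p′′(0) = 4
p′′′(0) = -12
p^(4)(0) = 48
So c_4 = p^(4)(0)/4! = 2.

2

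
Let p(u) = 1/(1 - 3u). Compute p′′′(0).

162

The coefficient of u^3 in the expansion is 27, so p′′′(0) = 3! * (27) = 162.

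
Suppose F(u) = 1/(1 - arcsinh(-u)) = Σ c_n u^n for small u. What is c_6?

Let u equal the inner series; expand the outer function in u and truncate.
[u^0] = 1;  [u^1] = -1;  [u^2] = 1;  [u^3] = -5/6;  [u^4] = 2/3;  [u^5] = -23/40;  [u^6] = 23/45.

23/45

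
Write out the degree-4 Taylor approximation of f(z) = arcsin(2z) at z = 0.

4*z^3/3 + 2*z

[z^0] = 0;  [z^1] = 2;  [z^2] = 0;  [z^3] = 4/3;  [z^4] = 0.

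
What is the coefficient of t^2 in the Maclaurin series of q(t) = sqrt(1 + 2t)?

-1/2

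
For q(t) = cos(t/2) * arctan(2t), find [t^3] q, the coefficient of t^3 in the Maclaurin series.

Expand each factor separately, then convolve coefficients.
q(0) = 0
q′(0) = 2
q′′(0) = 0
q′′′(0) = -35/2

-35/12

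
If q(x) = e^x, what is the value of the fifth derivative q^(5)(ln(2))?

Differentiate repeatedly and evaluate at the center.
The coefficient of (x - ln(2))^5 in the expansion is 1/60, so q^(5)(ln(2)) = 5! * (1/60) = 2.

2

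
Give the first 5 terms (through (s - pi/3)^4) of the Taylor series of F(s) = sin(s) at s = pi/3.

sqrt(3)*(s - pi/3)^4/48 - (s - pi/3)^3/12 - sqrt(3)*(s - pi/3)^2/4 + (s - pi/3)/2 + sqrt(3)/2

F(pi/3) = sqrt(3)/2
F′(pi/3) = 1/2
F′′(pi/3) = -sqrt(3)/2
F′′′(pi/3) = -1/2
F^(4)(pi/3) = sqrt(3)/2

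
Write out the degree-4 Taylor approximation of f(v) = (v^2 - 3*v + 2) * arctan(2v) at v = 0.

Shift and add copies of the series according to the polynomial's terms.
[v^0] = 0;  [v^1] = 4;  [v^2] = -6;  [v^3] = -10/3;  [v^4] = 8.

8*v^4 - 10*v^3/3 - 6*v^2 + 4*v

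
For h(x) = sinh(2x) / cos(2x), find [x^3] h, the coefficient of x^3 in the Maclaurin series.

Divide the numerator series by the denominator series (power-series long division).
h(0) = 0
h′(0) = 2
h′′(0) = 0
h′′′(0) = 32
So c_3 = h′′′(0)/3! = 16/3.

16/3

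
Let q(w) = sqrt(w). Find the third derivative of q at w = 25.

The coefficient of (w - 25)^3 in the expansion is 1/50000, so q′′′(25) = 3! * (1/50000) = 3/25000.

3/25000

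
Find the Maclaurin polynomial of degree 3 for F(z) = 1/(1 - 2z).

8*z^3 + 4*z^2 + 2*z + 1

Use the known series and substitute for the argument.
F(0) = 1
F′(0) = 2
F′′(0) = 8
F′′′(0) = 48
Then c_k = F^(k)(0)/k! gives each Taylor coefficient.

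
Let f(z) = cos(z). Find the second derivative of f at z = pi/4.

-sqrt(2)/2

From the series, [(z - pi/4)^2] f = -sqrt(2)/4; multiply by 2! = 2 to get -sqrt(2)/2.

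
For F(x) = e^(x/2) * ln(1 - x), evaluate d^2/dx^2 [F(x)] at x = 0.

Take the Cauchy product of the two expansions.
From the series, [x^2] F = -1; multiply by 2! = 2 to get -2.

-2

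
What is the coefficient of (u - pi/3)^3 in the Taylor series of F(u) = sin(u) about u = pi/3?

-1/12

Use the known series and substitute for the argument.
F(pi/3) = sqrt(3)/2
F′(pi/3) = 1/2
F′′(pi/3) = -sqrt(3)/2
F′′′(pi/3) = -1/2
So c_3 = F′′′(pi/3)/3! = -1/12.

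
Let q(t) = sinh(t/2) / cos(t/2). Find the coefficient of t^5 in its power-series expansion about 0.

Write the quotient as an unknown series and match coefficients against numerator = denominator · series.

3/320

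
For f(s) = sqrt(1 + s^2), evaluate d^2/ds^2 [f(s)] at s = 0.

From the series, [s^2] f = 1/2; multiply by 2! = 2 to get 1.

1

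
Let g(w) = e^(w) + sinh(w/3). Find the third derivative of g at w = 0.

28/27

Combine the two series term by term.
The coefficient of w^3 in the expansion is 14/81, so g′′′(0) = 3! * (14/81) = 28/27.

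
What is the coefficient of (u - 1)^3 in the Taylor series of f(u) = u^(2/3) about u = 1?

4/81

f(1) = 1
f′(1) = 2/3
f′′(1) = -2/9
f′′′(1) = 8/27
So c_3 = f′′′(1)/3! = 4/81.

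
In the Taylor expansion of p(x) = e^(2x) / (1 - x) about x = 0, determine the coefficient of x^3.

Expand each factor separately, then convolve coefficients.
[x^0] = 1;  [x^1] = 3;  [x^2] = 5;  [x^3] = 19/3.

19/3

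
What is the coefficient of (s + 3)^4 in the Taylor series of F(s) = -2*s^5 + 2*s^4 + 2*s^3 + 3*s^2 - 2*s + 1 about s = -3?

c_4 = F^(4)(-3)/4! = 32.

32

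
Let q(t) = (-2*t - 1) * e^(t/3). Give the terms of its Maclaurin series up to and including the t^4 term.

Multiply each power in the prefactor through the base expansion.
q(0) = -1
q′(0) = -7/3
q′′(0) = -13/9
q′′′(0) = -19/27
q^(4)(0) = -25/81
The Taylor polynomial is Σ q^(k)(0)/k! · t^k.

-25*t^4/1944 - 19*t^3/162 - 13*t^2/18 - 7*t/3 - 1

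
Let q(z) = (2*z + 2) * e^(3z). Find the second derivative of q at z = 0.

30

Multiply each power in the prefactor through the base expansion.
The coefficient of z^2 in the expansion is 15, so q′′(0) = 2! * (15) = 30.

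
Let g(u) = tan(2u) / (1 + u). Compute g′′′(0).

Multiply the two series term by term and collect like powers.
The coefficient of u^3 in the expansion is 14/3, so g′′′(0) = 3! * (14/3) = 28.

28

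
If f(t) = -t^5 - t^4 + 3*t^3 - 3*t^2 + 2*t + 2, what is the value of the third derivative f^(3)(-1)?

-18

From the series, [(t + 1)^3] f = -3; multiply by 3! = 6 to get -18.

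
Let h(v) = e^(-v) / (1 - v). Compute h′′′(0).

Expand each factor separately, then convolve coefficients.
The coefficient of v^3 in the expansion is 1/3, so h′′′(0) = 3! * (1/3) = 2.

2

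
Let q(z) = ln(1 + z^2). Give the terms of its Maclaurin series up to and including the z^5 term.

q(0) = 0
q′(0) = 0
q′′(0) = 2
q′′′(0) = 0
q^(4)(0) = -12
q^(5)(0) = 0
The Taylor polynomial is Σ q^(k)(0)/k! · z^k.

-z^4/2 + z^2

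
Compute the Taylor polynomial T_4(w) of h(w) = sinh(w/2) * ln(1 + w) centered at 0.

3*w^4/16 - w^3/4 + w^2/2

Expand each factor separately, then convolve coefficients.
h(0) = 0
h′(0) = 0
h′′(0) = 1
h′′′(0) = -3/2
h^(4)(0) = 9/2
The Taylor polynomial is Σ h^(k)(0)/k! · w^k.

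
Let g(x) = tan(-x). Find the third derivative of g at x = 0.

-2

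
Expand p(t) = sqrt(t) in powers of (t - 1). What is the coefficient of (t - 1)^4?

Apply the Taylor formula c_k = f^(k)(a)/k!.
p(1) = 1
p′(1) = 1/2
p′′(1) = -1/4
p′′′(1) = 3/8
p^(4)(1) = -15/16
So c_4 = p^(4)(1)/4! = -5/128.

-5/128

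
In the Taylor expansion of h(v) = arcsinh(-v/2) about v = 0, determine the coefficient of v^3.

1/48

Compute the successive derivatives at the expansion point and divide by k!.
h(0) = 0
h′(0) = -1/2
h′′(0) = 0
h′′′(0) = 1/8
Then c_k = h^(k)(0)/k! gives each Taylor coefficient.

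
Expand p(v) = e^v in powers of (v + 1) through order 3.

(v + 1)^3*e^(-1)/6 + (v + 1)^2*e^(-1)/2 + (v + 1)*e^(-1) + e^(-1)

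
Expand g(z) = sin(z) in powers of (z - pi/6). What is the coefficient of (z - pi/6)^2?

-1/4

Use the known series and substitute for the argument.
So c_2 = g′′(pi/6)/2! = -1/4.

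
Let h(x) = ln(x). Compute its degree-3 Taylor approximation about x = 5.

[(x - 5)^0] = ln(5);  [(x - 5)^1] = 1/5;  [(x - 5)^2] = -1/50;  [(x - 5)^3] = 1/375.

(x - 5)^3/375 - (x - 5)^2/50 + (x - 5)/5 + ln(5)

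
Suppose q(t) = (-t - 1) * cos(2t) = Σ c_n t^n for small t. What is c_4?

-2/3

Shift and add copies of the series according to the polynomial's terms.
[t^0] = -1;  [t^1] = -1;  [t^2] = 2;  [t^3] = 2;  [t^4] = -2/3.
So c_4 = q^(4)(0)/4! = -2/3.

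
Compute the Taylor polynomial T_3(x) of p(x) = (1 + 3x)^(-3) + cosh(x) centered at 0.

-270*x^3 + 109*x^2/2 - 9*x + 2

Add the two expansions coefficient-wise.
p(0) = 2
p′(0) = -9
p′′(0) = 109
p′′′(0) = -1620
Dividing each by k! gives the coefficients c_0, ..., c_3.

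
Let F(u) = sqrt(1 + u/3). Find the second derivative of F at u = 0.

Apply the Taylor formula c_k = f^(k)(a)/k!.
The coefficient of u^2 in the expansion is -1/72, so F′′(0) = 2! * (-1/72) = -1/36.

-1/36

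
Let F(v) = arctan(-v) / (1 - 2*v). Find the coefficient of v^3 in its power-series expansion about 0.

Multiply the numerator's expansion by the denominator's geometric series.
[v^0] = 0;  [v^1] = -1;  [v^2] = -2;  [v^3] = -11/3.

-11/3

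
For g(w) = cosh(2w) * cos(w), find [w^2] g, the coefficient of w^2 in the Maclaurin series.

Write out both Maclaurin series and multiply, keeping only the needed powers.
[w^0] = 1;  [w^1] = 0;  [w^2] = 3/2.

3/2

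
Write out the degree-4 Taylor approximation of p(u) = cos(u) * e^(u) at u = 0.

Multiply the two series term by term and collect like powers.

-u^4/6 - u^3/3 + u + 1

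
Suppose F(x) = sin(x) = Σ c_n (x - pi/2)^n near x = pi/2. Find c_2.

F(pi/2) = 1
F′(pi/2) = 0
F′′(pi/2) = -1
Dividing each by k! gives the coefficients c_0, ..., c_2.

-1/2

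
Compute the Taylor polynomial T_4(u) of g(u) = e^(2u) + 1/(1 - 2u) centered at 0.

50*u^4/3 + 28*u^3/3 + 6*u^2 + 4*u + 2

Expand each term separately and add.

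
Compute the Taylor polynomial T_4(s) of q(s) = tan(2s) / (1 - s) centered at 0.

14*s^4/3 + 14*s^3/3 + 2*s^2 + 2*s

Multiply the two series term by term and collect like powers.
q(0) = 0
q′(0) = 2
q′′(0) = 4
q′′′(0) = 28
q^(4)(0) = 112
Dividing each by k! gives the coefficients c_0, ..., c_4.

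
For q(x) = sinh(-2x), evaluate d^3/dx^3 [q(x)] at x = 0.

The coefficient of x^3 in the expansion is -4/3, so q′′′(0) = 3! * (-4/3) = -8.

-8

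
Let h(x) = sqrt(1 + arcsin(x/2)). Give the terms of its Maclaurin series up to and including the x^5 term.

Plug the Maclaurin series of the inner function into that of the outer and collect terms.
h(0) = 1
h′(0) = 1/4
h′′(0) = -1/16
h′′′(0) = 7/64
h^(4)(0) = -31/256
h^(5)(0) = 369/1024
The Taylor polynomial is Σ h^(k)(0)/k! · x^k.

123*x^5/40960 - 31*x^4/6144 + 7*x^3/384 - x^2/32 + x/4 + 1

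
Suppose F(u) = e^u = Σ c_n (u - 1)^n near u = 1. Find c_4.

e/24

Apply the Taylor formula c_k = f^(k)(a)/k!.
F(1) = e
F′(1) = e
F′′(1) = e
F′′′(1) = e
F^(4)(1) = e
Dividing each by k! gives the coefficients c_0, ..., c_4.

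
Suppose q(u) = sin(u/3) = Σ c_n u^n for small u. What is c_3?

-1/162

[u^0] = 0;  [u^1] = 1/3;  [u^2] = 0;  [u^3] = -1/162.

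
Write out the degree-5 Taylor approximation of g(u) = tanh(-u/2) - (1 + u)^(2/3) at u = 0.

-1363*u^5/58320 + 7*u^4/243 - 5*u^3/648 + u^2/9 - 7*u/6 - 1

Combine the two series term by term.
[u^0] = -1;  [u^1] = -7/6;  [u^2] = 1/9;  [u^3] = -5/648;  [u^4] = 7/243;  [u^5] = -1363/58320.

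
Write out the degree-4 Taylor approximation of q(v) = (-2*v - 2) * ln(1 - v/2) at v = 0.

11*v^4/96 + v^3/3 + 5*v^2/4 + v

Distribute the polynomial across the series and collect like powers.
q(0) = 0
q′(0) = 1
q′′(0) = 5/2
q′′′(0) = 2
q^(4)(0) = 11/4
Then c_k = q^(k)(0)/k! gives each Taylor coefficient.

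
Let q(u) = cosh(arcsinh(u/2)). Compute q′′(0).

1/4

Compose series: expand the inner function first, then feed it into the outer expansion.
From the series, [u^2] q = 1/8; multiply by 2! = 2 to get 1/4.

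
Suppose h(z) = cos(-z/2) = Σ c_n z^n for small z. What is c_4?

1/384

h(0) = 1
h′(0) = 0
h′′(0) = -1/4
h′′′(0) = 0
h^(4)(0) = 1/16
The Taylor polynomial is Σ h^(k)(0)/k! · z^k.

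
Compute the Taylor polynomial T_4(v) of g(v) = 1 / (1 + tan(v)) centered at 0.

5*v^4/3 - 4*v^3/3 + v^2 - v + 1

Write 1/(1+u) = 1 - u + u^2 - u^3 + ... and substitute the series for u.
g(0) = 1
g′(0) = -1
g′′(0) = 2
g′′′(0) = -8
g^(4)(0) = 40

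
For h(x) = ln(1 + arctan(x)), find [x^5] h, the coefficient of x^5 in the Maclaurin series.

1/15

Let u equal the inner series; expand the outer function in u and truncate.
h(0) = 0
h′(0) = 1
h′′(0) = -1
h′′′(0) = 0
h^(4)(0) = 2
h^(5)(0) = 8
So c_5 = h^(5)(0)/5! = 1/15.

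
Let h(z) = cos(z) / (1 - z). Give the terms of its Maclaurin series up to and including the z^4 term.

Use 1/(1 - r) = Σ r^k on the denominator, then take the Cauchy product.
h(0) = 1
h′(0) = 1
h′′(0) = 1
h′′′(0) = 3
h^(4)(0) = 13
The Taylor polynomial is Σ h^(k)(0)/k! · z^k.

13*z^4/24 + z^3/2 + z^2/2 + z + 1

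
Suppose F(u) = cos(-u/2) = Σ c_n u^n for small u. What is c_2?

-1/8

Differentiate repeatedly and evaluate at the center.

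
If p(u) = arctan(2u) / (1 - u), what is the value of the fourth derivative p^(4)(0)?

Take the Cauchy product of the two expansions.
From the series, [u^4] p = -2/3; multiply by 4! = 24 to get -16.

-16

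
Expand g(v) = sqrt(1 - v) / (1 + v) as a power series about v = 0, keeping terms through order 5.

-365*v^5/256 + 179*v^4/128 - 23*v^3/16 + 11*v^2/8 - 3*v/2 + 1

Take the Cauchy product of the two expansions.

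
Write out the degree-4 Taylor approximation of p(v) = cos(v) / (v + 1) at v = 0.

Multiply the numerator's expansion by the denominator's geometric series.
p(0) = 1
p′(0) = -1
p′′(0) = 1
p′′′(0) = -3
p^(4)(0) = 13
Then c_k = p^(k)(0)/k! gives each Taylor coefficient.

13*v^4/24 - v^3/2 + v^2/2 - v + 1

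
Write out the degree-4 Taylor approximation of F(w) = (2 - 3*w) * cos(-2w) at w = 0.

Distribute the polynomial across the series and collect like powers.
F(0) = 2
F′(0) = -3
F′′(0) = -8
F′′′(0) = 36
F^(4)(0) = 32
Dividing each by k! gives the coefficients c_0, ..., c_4.

4*w^4/3 + 6*w^3 - 4*w^2 - 3*w + 2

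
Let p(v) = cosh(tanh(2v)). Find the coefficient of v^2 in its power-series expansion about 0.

Plug the Maclaurin series of the inner function into that of the outer and collect terms.
p(0) = 1
p′(0) = 0
p′′(0) = 4
So c_2 = p′′(0)/2! = 2.

2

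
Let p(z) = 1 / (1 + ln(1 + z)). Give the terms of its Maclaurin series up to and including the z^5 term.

Use the geometric series for the reciprocal, then substitute.
p(0) = 1
p′(0) = -1
p′′(0) = 3
p′′′(0) = -14
p^(4)(0) = 88
p^(5)(0) = -694

-347*z^5/60 + 11*z^4/3 - 7*z^3/3 + 3*z^2/2 - z + 1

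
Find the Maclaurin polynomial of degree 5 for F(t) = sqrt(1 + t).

7*t^5/256 - 5*t^4/128 + t^3/16 - t^2/8 + t/2 + 1

F(0) = 1
F′(0) = 1/2
F′′(0) = -1/4
F′′′(0) = 3/8
F^(4)(0) = -15/16
F^(5)(0) = 105/32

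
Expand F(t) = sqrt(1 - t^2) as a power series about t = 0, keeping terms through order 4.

-t^4/8 - t^2/2 + 1

[t^0] = 1;  [t^1] = 0;  [t^2] = -1/2;  [t^3] = 0;  [t^4] = -1/8.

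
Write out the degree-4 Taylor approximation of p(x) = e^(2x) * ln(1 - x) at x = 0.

-13*x^4/4 - 10*x^3/3 - 5*x^2/2 - x

Take the Cauchy product of the two expansions.
p(0) = 0
p′(0) = -1
p′′(0) = -5
p′′′(0) = -20
p^(4)(0) = -78
Dividing each by k! gives the coefficients c_0, ..., c_4.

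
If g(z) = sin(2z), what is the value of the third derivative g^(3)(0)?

-8

From the series, [z^3] g = -4/3; multiply by 3! = 6 to get -8.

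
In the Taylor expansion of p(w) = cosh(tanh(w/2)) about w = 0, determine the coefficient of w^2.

Compose series: expand the inner function first, then feed it into the outer expansion.
p(0) = 1
p′(0) = 0
p′′(0) = 1/4

1/8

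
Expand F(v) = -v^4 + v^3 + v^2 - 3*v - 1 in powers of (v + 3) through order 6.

-(v + 3)^4 + 13*(v + 3)^3 - 62*(v + 3)^2 + 126*(v + 3) - 91

[(v + 3)^0] = -91;  [(v + 3)^1] = 126;  [(v + 3)^2] = -62;  [(v + 3)^3] = 13;  [(v + 3)^4] = -1;  [(v + 3)^5] = 0;  [(v + 3)^6] = 0.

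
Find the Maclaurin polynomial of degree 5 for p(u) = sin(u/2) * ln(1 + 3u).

Write out both Maclaurin series and multiply, keeping only the needed powers.
p(0) = 0
p′(0) = 0
p′′(0) = 3
p′′′(0) = -27/2
p^(4)(0) = 213/2
p^(5)(0) = -4815/4

-321*u^5/32 + 71*u^4/16 - 9*u^3/4 + 3*u^2/2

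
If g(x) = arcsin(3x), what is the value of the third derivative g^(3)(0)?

From the series, [x^3] g = 9/2; multiply by 3! = 6 to get 27.

27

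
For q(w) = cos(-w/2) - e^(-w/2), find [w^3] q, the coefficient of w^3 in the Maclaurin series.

1/48

Combine the two series term by term.
q(0) = 0
q′(0) = 1/2
q′′(0) = -1/2
q′′′(0) = 1/8
The Taylor polynomial is Σ q^(k)(0)/k! · w^k.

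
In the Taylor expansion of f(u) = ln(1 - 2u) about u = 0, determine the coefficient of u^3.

-8/3

f(0) = 0
f′(0) = -2
f′′(0) = -4
f′′′(0) = -16
The Taylor polynomial is Σ f^(k)(0)/k! · u^k.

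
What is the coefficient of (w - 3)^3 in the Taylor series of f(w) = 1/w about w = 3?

-1/81

Compute the successive derivatives at the expansion point and divide by k!.
So c_3 = f′′′(3)/3! = -1/81.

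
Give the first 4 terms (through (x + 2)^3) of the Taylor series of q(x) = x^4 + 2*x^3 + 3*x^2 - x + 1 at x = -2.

q(-2) = 15
q′(-2) = -21
q′′(-2) = 30
q′′′(-2) = -36

-6*(x + 2)^3 + 15*(x + 2)^2 - 21*(x + 2) + 15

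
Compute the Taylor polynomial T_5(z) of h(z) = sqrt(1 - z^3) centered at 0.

1 - z^3/2

h(0) = 1
h′(0) = 0
h′′(0) = 0
h′′′(0) = -3
h^(4)(0) = 0
h^(5)(0) = 0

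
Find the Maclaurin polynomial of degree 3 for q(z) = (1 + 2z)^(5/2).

q(0) = 1
q′(0) = 5
q′′(0) = 15
q′′′(0) = 15
Dividing each by k! gives the coefficients c_0, ..., c_3.

5*z^3/2 + 15*z^2/2 + 5*z + 1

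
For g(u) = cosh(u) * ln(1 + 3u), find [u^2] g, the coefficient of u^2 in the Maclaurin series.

Write out both Maclaurin series and multiply, keeping only the needed powers.
So c_2 = g′′(0)/2! = -9/2.

-9/2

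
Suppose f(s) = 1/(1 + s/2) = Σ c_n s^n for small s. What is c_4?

1/16

f(0) = 1
f′(0) = -1/2
f′′(0) = 1/2
f′′′(0) = -3/4
f^(4)(0) = 3/2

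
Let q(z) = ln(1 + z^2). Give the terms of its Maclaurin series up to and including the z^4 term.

-z^4/2 + z^2

Apply the Taylor formula c_k = f^(k)(a)/k!.
q(0) = 0
q′(0) = 0
q′′(0) = 2
q′′′(0) = 0
q^(4)(0) = -12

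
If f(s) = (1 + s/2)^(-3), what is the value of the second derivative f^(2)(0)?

3

Compute the successive derivatives at the expansion point and divide by k!.
From the series, [s^2] f = 3/2; multiply by 2! = 2 to get 3.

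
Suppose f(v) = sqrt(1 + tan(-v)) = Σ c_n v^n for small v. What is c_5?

Compose series: expand the inner function first, then feed it into the outer expansion.
[v^0] = 1;  [v^1] = -1/2;  [v^2] = -1/8;  [v^3] = -11/48;  [v^4] = -47/384;  [v^5] = -601/3840.

-601/3840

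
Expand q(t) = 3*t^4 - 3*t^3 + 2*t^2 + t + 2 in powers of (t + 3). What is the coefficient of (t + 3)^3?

[(t + 3)^0] = 341;  [(t + 3)^1] = -416;  [(t + 3)^2] = 191;  [(t + 3)^3] = -39.

-39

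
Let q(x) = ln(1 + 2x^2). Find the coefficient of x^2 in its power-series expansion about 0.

2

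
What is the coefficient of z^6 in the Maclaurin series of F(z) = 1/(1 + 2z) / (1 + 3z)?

2059

Expand each factor separately, then convolve coefficients.
[z^0] = 1;  [z^1] = -5;  [z^2] = 19;  [z^3] = -65;  [z^4] = 211;  [z^5] = -665;  [z^6] = 2059.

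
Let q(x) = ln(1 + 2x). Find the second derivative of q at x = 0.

The coefficient of x^2 in the expansion is -2, so q′′(0) = 2! * (-2) = -4.

-4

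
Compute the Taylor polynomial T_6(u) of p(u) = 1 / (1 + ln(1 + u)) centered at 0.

Expand as Σ (-1)^k u^k with u equal to the inner function's series.
[u^0] = 1;  [u^1] = -1;  [u^2] = 3/2;  [u^3] = -7/3;  [u^4] = 11/3;  [u^5] = -347/60;  [u^6] = 3289/360.

3289*u^6/360 - 347*u^5/60 + 11*u^4/3 - 7*u^3/3 + 3*u^2/2 - u + 1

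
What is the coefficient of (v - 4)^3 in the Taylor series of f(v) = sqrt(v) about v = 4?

1/512

f(4) = 2
f′(4) = 1/4
f′′(4) = -1/32
f′′′(4) = 3/256
So c_3 = f′′′(4)/3! = 1/512.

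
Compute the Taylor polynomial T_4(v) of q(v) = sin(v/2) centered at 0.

-v^3/48 + v/2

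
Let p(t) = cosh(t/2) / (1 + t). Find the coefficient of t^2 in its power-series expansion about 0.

9/8

Expand each factor separately, then convolve coefficients.
p(0) = 1
p′(0) = -1
p′′(0) = 9/4
So c_2 = p′′(0)/2! = 9/8.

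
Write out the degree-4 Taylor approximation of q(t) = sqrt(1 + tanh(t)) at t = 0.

Compose series: expand the inner function first, then feed it into the outer expansion.
[t^0] = 1;  [t^1] = 1/2;  [t^2] = -1/8;  [t^3] = -5/48;  [t^4] = 17/384.

17*t^4/384 - 5*t^3/48 - t^2/8 + t/2 + 1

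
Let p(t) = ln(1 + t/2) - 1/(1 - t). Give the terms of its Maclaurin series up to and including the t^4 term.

-65*t^4/64 - 23*t^3/24 - 9*t^2/8 - t/2 - 1

Combine the two series term by term.
p(0) = -1
p′(0) = -1/2
p′′(0) = -9/4
p′′′(0) = -23/4
p^(4)(0) = -195/8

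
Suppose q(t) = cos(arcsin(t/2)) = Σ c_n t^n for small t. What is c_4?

Let u equal the inner series; expand the outer function in u and truncate.
So c_4 = q^(4)(0)/4! = -1/128.

-1/128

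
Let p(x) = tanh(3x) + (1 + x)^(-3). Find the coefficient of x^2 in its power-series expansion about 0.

Add the two expansions coefficient-wise.
[x^0] = 1;  [x^1] = 0;  [x^2] = 6.

6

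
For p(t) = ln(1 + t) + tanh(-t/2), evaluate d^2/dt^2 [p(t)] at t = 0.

-1

Combine the two series term by term.
The coefficient of t^2 in the expansion is -1/2, so p′′(0) = 2! * (-1/2) = -1.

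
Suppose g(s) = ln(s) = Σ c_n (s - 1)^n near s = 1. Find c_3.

Use the known series and substitute for the argument.

1/3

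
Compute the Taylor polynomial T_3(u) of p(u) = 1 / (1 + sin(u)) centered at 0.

Expand as Σ (-1)^k u^k with u equal to the inner function's series.
[u^0] = 1;  [u^1] = -1;  [u^2] = 1;  [u^3] = -5/6.

-5*u^3/6 + u^2 - u + 1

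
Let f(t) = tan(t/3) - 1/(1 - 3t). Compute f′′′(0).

Add the two expansions coefficient-wise.
From the series, [t^3] f = -2186/81; multiply by 3! = 6 to get -4372/27.

-4372/27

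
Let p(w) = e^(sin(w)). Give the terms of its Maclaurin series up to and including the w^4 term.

-w^4/8 + w^2/2 + w + 1

Compose series: expand the inner function first, then feed it into the outer expansion.
p(0) = 1
p′(0) = 1
p′′(0) = 1
p′′′(0) = 0
p^(4)(0) = -3
Then c_k = p^(k)(0)/k! gives each Taylor coefficient.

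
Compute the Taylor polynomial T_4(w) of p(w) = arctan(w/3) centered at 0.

-w^3/81 + w/3

p(0) = 0
p′(0) = 1/3
p′′(0) = 0
p′′′(0) = -2/27
p^(4)(0) = 0
The Taylor polynomial is Σ p^(k)(0)/k! · w^k.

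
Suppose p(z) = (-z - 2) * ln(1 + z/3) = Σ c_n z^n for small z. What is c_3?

Shift and add copies of the series according to the polynomial's terms.
p(0) = 0
p′(0) = -2/3
p′′(0) = -4/9
p′′′(0) = 5/27
So c_3 = p′′′(0)/3! = 5/162.

5/162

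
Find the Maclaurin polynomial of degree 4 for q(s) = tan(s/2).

s^3/24 + s/2

[s^0] = 0;  [s^1] = 1/2;  [s^2] = 0;  [s^3] = 1/24;  [s^4] = 0.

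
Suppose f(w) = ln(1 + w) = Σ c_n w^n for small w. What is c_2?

Compute the successive derivatives at the expansion point and divide by k!.
f(0) = 0
f′(0) = 1
f′′(0) = -1
So c_2 = f′′(0)/2! = -1/2.

-1/2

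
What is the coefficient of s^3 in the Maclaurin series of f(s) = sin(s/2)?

f(0) = 0
f′(0) = 1/2
f′′(0) = 0
f′′′(0) = -1/8

-1/48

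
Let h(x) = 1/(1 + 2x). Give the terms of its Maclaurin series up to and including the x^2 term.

4*x^2 - 2*x + 1

Differentiate repeatedly and evaluate at the center.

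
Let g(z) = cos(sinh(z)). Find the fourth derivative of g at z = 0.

-3

Substitute the inner expansion into the outer series and collect powers.
The coefficient of z^4 in the expansion is -1/8, so g^(4)(0) = 4! * (-1/8) = -3.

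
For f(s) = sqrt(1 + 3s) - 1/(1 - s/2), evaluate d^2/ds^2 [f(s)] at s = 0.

-11/4

Combine the two series term by term.
The coefficient of s^2 in the expansion is -11/8, so f′′(0) = 2! * (-11/8) = -11/4.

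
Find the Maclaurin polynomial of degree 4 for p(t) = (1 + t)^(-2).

[t^0] = 1;  [t^1] = -2;  [t^2] = 3;  [t^3] = -4;  [t^4] = 5.

5*t^4 - 4*t^3 + 3*t^2 - 2*t + 1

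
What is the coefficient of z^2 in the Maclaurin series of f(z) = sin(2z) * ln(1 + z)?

2

Take the Cauchy product of the two expansions.
[z^0] = 0;  [z^1] = 0;  [z^2] = 2.
So c_2 = f′′(0)/2! = 2.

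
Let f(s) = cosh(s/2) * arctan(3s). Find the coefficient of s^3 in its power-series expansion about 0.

-69/8

Write out both Maclaurin series and multiply, keeping only the needed powers.
[s^0] = 0;  [s^1] = 3;  [s^2] = 0;  [s^3] = -69/8.
So c_3 = f′′′(0)/3! = -69/8.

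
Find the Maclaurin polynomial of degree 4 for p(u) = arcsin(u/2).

p(0) = 0
p′(0) = 1/2
p′′(0) = 0
p′′′(0) = 1/8
p^(4)(0) = 0
Then c_k = p^(k)(0)/k! gives each Taylor coefficient.

u^3/48 + u/2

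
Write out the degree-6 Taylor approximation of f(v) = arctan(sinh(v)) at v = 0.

Compose series: expand the inner function first, then feed it into the outer expansion.
f(0) = 0
f′(0) = 1
f′′(0) = 0
f′′′(0) = -1
f^(4)(0) = 0
f^(5)(0) = 5
f^(6)(0) = 0
Then c_k = f^(k)(0)/k! gives each Taylor coefficient.

v^5/24 - v^3/6 + v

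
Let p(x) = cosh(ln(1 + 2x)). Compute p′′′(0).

-24

Substitute the inner expansion into the outer series and collect powers.
The coefficient of x^3 in the expansion is -4, so p′′′(0) = 3! * (-4) = -24.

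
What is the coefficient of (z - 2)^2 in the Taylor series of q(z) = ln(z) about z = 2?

q(2) = ln(2)
q′(2) = 1/2
q′′(2) = -1/4

-1/8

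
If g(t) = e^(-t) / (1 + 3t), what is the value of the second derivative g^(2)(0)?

Expand each factor separately, then convolve coefficients.
The coefficient of t^2 in the expansion is 25/2, so g′′(0) = 2! * (25/2) = 25.

25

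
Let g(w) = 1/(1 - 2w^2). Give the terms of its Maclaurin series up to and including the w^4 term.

4*w^4 + 2*w^2 + 1

[w^0] = 1;  [w^1] = 0;  [w^2] = 2;  [w^3] = 0;  [w^4] = 4.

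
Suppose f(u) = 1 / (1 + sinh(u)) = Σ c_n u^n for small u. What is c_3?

Expand as Σ (-1)^k u^k with u equal to the inner function's series.

-7/6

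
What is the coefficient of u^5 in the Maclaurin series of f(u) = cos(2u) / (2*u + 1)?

Multiply the numerator's expansion by the denominator's geometric series.
f(0) = 1
f′(0) = -2
f′′(0) = 4
f′′′(0) = -24
f^(4)(0) = 208
f^(5)(0) = -2080

-52/3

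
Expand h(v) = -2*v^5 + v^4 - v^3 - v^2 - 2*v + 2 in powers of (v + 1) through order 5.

-2*(v + 1)^5 + 11*(v + 1)^4 - 25*(v + 1)^3 + 28*(v + 1)^2 - 17*(v + 1) + 7

Apply the Taylor formula c_k = f^(k)(a)/k!.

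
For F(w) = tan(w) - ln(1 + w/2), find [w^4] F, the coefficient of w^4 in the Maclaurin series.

1/64

Add the two expansions coefficient-wise.
[w^0] = 0;  [w^1] = 1/2;  [w^2] = 1/8;  [w^3] = 7/24;  [w^4] = 1/64.
So c_4 = F^(4)(0)/4! = 1/64.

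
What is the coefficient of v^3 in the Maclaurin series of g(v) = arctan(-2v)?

g(0) = 0
g′(0) = -2
g′′(0) = 0
g′′′(0) = 16
So c_3 = g′′′(0)/3! = 8/3.

8/3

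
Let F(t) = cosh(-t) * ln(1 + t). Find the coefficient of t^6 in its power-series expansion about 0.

Expand each factor separately, then convolve coefficients.
[t^0] = 0;  [t^1] = 1;  [t^2] = -1/2;  [t^3] = 5/6;  [t^4] = -1/2;  [t^5] = 49/120;  [t^6] = -5/16.
So c_6 = F^(6)(0)/6! = -5/16.

-5/16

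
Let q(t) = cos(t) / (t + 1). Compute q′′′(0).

-3

Multiply the numerator's expansion by the denominator's geometric series.
From the series, [t^3] q = -1/2; multiply by 3! = 6 to get -3.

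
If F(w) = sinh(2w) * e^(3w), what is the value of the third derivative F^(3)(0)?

62

Expand each factor separately, then convolve coefficients.
The coefficient of w^3 in the expansion is 31/3, so F′′′(0) = 3! * (31/3) = 62.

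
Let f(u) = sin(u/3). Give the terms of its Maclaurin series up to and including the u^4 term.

Use the known series and substitute for the argument.
f(0) = 0
f′(0) = 1/3
f′′(0) = 0
f′′′(0) = -1/27
f^(4)(0) = 0
Dividing each by k! gives the coefficients c_0, ..., c_4.

-u^3/162 + u/3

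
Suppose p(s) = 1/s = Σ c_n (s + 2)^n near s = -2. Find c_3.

p(-2) = -1/2
p′(-2) = -1/4
p′′(-2) = -1/4
p′′′(-2) = -3/8
The Taylor polynomial is Σ p^(k)(-2)/k! · (s + 2)^k.

-1/16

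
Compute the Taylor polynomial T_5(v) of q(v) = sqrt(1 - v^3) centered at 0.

Apply the Taylor formula c_k = f^(k)(a)/k!.
q(0) = 1
q′(0) = 0
q′′(0) = 0
q′′′(0) = -3
q^(4)(0) = 0
q^(5)(0) = 0
Dividing each by k! gives the coefficients c_0, ..., c_5.

1 - v^3/2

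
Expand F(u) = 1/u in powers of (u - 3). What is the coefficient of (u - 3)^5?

-1/729

F(3) = 1/3
F′(3) = -1/9
F′′(3) = 2/27
F′′′(3) = -2/27
F^(4)(3) = 8/81
F^(5)(3) = -40/243
So c_5 = F^(5)(3)/5! = -1/729.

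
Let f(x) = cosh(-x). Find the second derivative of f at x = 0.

1

Apply the Taylor formula c_k = f^(k)(a)/k!.
The coefficient of x^2 in the expansion is 1/2, so f′′(0) = 2! * (1/2) = 1.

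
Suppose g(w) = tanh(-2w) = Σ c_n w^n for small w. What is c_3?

8/3

g(0) = 0
g′(0) = -2
g′′(0) = 0
g′′′(0) = 16
So c_3 = g′′′(0)/3! = 8/3.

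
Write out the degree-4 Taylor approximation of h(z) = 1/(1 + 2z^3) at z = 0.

[z^0] = 1;  [z^1] = 0;  [z^2] = 0;  [z^3] = -2;  [z^4] = 0.

1 - 2*z^3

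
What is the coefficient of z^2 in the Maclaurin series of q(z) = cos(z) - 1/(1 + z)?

-3/2

Add the two expansions coefficient-wise.
[z^0] = 0;  [z^1] = 1;  [z^2] = -3/2.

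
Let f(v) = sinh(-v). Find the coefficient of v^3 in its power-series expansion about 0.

Use the known series and substitute for the argument.

-1/6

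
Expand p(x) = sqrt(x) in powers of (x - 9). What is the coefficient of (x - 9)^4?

-5/279936

p(9) = 3
p′(9) = 1/6
p′′(9) = -1/108
p′′′(9) = 1/648
p^(4)(9) = -5/11664
So c_4 = p^(4)(9)/4! = -5/279936.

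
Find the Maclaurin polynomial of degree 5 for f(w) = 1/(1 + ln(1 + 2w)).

-15*2^(13/14)*3^(45/56)*5^(38/63)*7^(1/126)*w^5 + 176*w^4/3 - 56*w^3/3 + 6*w^2 - 2*w + 1

Plug the Maclaurin series of the inner function into that of the outer and collect terms.
f(0) = 1
f′(0) = -2
f′′(0) = 12
f′′′(0) = -112
f^(4)(0) = 1408
f^(5)(0) = -1800*2^(13/14)*3^(45/56)*5^(38/63)*7^(1/126)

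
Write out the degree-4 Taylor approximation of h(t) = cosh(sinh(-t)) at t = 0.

Let u equal the inner series; expand the outer function in u and truncate.
h(0) = 1
h′(0) = 0
h′′(0) = 1
h′′′(0) = 0
h^(4)(0) = 5
Dividing each by k! gives the coefficients c_0, ..., c_4.

5*t^4/24 + t^2/2 + 1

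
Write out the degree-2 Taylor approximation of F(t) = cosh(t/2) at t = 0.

t^2/8 + 1

F(0) = 1
F′(0) = 0
F′′(0) = 1/4
The Taylor polynomial is Σ F^(k)(0)/k! · t^k.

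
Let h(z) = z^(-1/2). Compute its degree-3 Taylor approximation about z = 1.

-5*(z - 1)^3/16 + 3*(z - 1)^2/8 - (z - 1)/2 + 1

[(z - 1)^0] = 1;  [(z - 1)^1] = -1/2;  [(z - 1)^2] = 3/8;  [(z - 1)^3] = -5/16.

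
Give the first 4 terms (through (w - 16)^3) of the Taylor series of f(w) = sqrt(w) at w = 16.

(w - 16)^3/16384 - (w - 16)^2/512 + (w - 16)/8 + 4

[(w - 16)^0] = 4;  [(w - 16)^1] = 1/8;  [(w - 16)^2] = -1/512;  [(w - 16)^3] = 1/16384.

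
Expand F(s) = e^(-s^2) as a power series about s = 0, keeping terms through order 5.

s^4/2 - s^2 + 1

Use the known series and substitute for the argument.
[s^0] = 1;  [s^1] = 0;  [s^2] = -1;  [s^3] = 0;  [s^4] = 1/2;  [s^5] = 0.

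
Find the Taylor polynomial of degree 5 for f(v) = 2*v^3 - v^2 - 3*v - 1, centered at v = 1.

2*(v - 1)^3 + 5*(v - 1)^2 + (v - 1) - 3

f(1) = -3
f′(1) = 1
f′′(1) = 10
f′′′(1) = 12
f^(4)(1) = 0
f^(5)(1) = 0
Dividing each by k! gives the coefficients c_0, ..., c_5.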